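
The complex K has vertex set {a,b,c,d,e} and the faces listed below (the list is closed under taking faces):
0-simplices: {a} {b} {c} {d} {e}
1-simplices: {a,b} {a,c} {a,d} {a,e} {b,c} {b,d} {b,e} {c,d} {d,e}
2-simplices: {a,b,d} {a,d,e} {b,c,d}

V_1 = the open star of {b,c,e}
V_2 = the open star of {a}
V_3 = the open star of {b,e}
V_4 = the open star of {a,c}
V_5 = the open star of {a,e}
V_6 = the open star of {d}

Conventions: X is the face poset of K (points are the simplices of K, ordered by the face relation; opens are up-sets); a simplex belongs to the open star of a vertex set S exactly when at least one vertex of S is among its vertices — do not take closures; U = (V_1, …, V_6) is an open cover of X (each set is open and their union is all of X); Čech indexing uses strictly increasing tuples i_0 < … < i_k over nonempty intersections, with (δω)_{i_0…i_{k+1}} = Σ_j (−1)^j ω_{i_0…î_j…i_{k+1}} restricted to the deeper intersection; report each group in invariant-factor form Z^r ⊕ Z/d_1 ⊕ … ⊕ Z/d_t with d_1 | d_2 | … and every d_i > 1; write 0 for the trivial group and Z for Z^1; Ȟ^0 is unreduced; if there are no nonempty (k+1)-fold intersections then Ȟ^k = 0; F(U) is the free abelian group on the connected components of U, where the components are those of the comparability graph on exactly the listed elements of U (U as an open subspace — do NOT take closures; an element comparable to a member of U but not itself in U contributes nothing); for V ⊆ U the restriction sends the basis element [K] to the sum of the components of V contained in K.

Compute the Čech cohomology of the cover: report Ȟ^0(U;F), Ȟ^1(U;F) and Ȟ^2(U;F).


Ȟ^0(U;F) ≅ Z, Ȟ^1(U;F) ≅ Z^2, Ȟ^2(U;F) ≅ 0

cover nerve:
  V1={{b},{c},{e},{a,b},{a,c},{a,e},{b,c},{b,d},{b,e},{c,d},{d,e},{a,b,d},{a,d,e},{b,c,d}} V2={{a},{a,b},{a,c},{a,d},{a,e},{a,b,d},{a,d,e}} V3={{b},{e},{a,b},{a,e},{b,c},{b,d},{b,e},{d,e},{a,b,d},{a,d,e},{b,c,d}} V4={{a},{c},{a,b},{a,c},{a,d},{a,e},{b,c},{c,d},{a,b,d},{a,d,e},{b,c,d}} V5={{a},{e},{a,b},{a,c},{a,d},{a,e},{b,e},{d,e},{a,b,d},{a,d,e}} V6={{d},{a,d},{b,d},{c,d},{d,e},{a,b,d},{a,d,e},{b,c,d}}
  V12={{a,b},{a,c},{a,e},{a,b,d},{a,d,e}} V13={{b},{e},{a,b},{a,e},{b,c},{b,d},{b,e},{d,e},{a,b,d},{a,d,e},{b,c,d}} V14={{c},{a,b},{a,c},{a,e},{b,c},{c,d},{a,b,d},{a,d,e},{b,c,d}} V15={{e},{a,b},{a,c},{a,e},{b,e},{d,e},{a,b,d},{a,d,e}} V16={{b,d},{c,d},{d,e},{a,b,d},{a,d,e},{b,c,d}} V23={{a,b},{a,e},{a,b,d},{a,d,e}} V24={{a},{a,b},{a,c},{a,d},{a,e},{a,b,d},{a,d,e}} V25={{a},{a,b},{a,c},{a,d},{a,e},{a,b,d},{a,d,e}} V26={{a,d},{a,b,d},{a,d,e}} V34={{a,b},{a,e},{b,c},{a,b,d},{a,d,e},{b,c,d}} V35={{e},{a,b},{a,e},{b,e},{d,e},{a,b,d},{a,d,e}} V36={{b,d},{d,e},{a,b,d},{a,d,e},{b,c,d}} V45={{a},{a,b},{a,c},{a,d},{a,e},{a,b,d},{a,d,e}} V46={{a,d},{c,d},{a,b,d},{a,d,e},{b,c,d}} V56={{a,d},{d,e},{a,b,d},{a,d,e}}
  V123={{a,b},{a,e},{a,b,d},{a,d,e}} V124={{a,b},{a,c},{a,e},{a,b,d},{a,d,e}} V125={{a,b},{a,c},{a,e},{a,b,d},{a,d,e}} V126={{a,b,d},{a,d,e}} V134={{a,b},{a,e},{b,c},{a,b,d},{a,d,e},{b,c,d}} V135={{e},{a,b},{a,e},{b,e},{d,e},{a,b,d},{a,d,e}} V136={{b,d},{d,e},{a,b,d},{a,d,e},{b,c,d}} V145={{a,b},{a,c},{a,e},{a,b,d},{a,d,e}} V146={{c,d},{a,b,d},{a,d,e},{b,c,d}} V156={{d,e},{a,b,d},{a,d,e}} V234={{a,b},{a,e},{a,b,d},{a,d,e}} V235={{a,b},{a,e},{a,b,d},{a,d,e}} V236={{a,b,d},{a,d,e}} V245={{a},{a,b},{a,c},{a,d},{a,e},{a,b,d},{a,d,e}} V246={{a,d},{a,b,d},{a,d,e}} V256={{a,d},{a,b,d},{a,d,e}} V345={{a,b},{a,e},{a,b,d},{a,d,e}} V346={{a,b,d},{a,d,e},{b,c,d}} V356={{d,e},{a,b,d},{a,d,e}} V456={{a,d},{a,b,d},{a,d,e}}
  V1234={{a,b},{a,e},{a,b,d},{a,d,e}} V1235={{a,b},{a,e},{a,b,d},{a,d,e}} V1236={{a,b,d},{a,d,e}} V1245={{a,b},{a,c},{a,e},{a,b,d},{a,d,e}} V1246={{a,b,d},{a,d,e}} V1256={{a,b,d},{a,d,e}} V1345={{a,b},{a,e},{a,b,d},{a,d,e}} V1346={{a,b,d},{a,d,e},{b,c,d}} V1356={{d,e},{a,b,d},{a,d,e}} V1456={{a,b,d},{a,d,e}} V2345={{a,b},{a,e},{a,b,d},{a,d,e}} V2346={{a,b,d},{a,d,e}} V2356={{a,b,d},{a,d,e}} V2456={{a,d},{a,b,d},{a,d,e}} V3456={{a,b,d},{a,d,e}}
  V12345={{a,b},{a,e},{a,b,d},{a,d,e}} V12346={{a,b,d},{a,d,e}} V12356={{a,b,d},{a,d,e}} V12456={{a,b,d},{a,d,e}} V13456={{a,b,d},{a,d,e}} V23456={{a,b,d},{a,d,e}}
  V123456={{a,b,d},{a,d,e}}
components per intersection:
  V1: {{b},{c},{e},{a,b},{a,c},{a,e},{b,c},{b,d},{b,e},{c,d},{d,e},{a,b,d},{a,d,e},{b,c,d}}
  V2: {{a},{a,b},{a,c},{a,d},{a,e},{a,b,d},{a,d,e}}
  V3: {{b},{e},{a,b},{a,e},{b,c},{b,d},{b,e},{d,e},{a,b,d},{a,d,e},{b,c,d}}
  V4: {{a},{c},{a,b},{a,c},{a,d},{a,e},{b,c},{c,d},{a,b,d},{a,d,e},{b,c,d}}
  V5: {{a},{e},{a,b},{a,c},{a,d},{a,e},{b,e},{d,e},{a,b,d},{a,d,e}}
  V6: {{d},{a,d},{b,d},{c,d},{d,e},{a,b,d},{a,d,e},{b,c,d}}
  V12: {{a,b},{a,b,d}} {{a,c}} {{a,e},{a,d,e}}
  V13: {{b},{e},{a,b},{a,e},{b,c},{b,d},{b,e},{d,e},{a,b,d},{a,d,e},{b,c,d}}
  V14: {{c},{a,c},{b,c},{c,d},{b,c,d}} {{a,b},{a,b,d}} {{a,e},{a,d,e}}
  V15: {{e},{a,e},{b,e},{d,e},{a,d,e}} {{a,b},{a,b,d}} {{a,c}}
  V16: {{b,d},{c,d},{a,b,d},{b,c,d}} {{d,e},{a,d,e}}
  V23: {{a,b},{a,b,d}} {{a,e},{a,d,e}}
  V24: {{a},{a,b},{a,c},{a,d},{a,e},{a,b,d},{a,d,e}}
  V25: {{a},{a,b},{a,c},{a,d},{a,e},{a,b,d},{a,d,e}}
  V26: {{a,d},{a,b,d},{a,d,e}}
  V34: {{a,b},{a,b,d}} {{a,e},{a,d,e}} {{b,c},{b,c,d}}
  V35: {{e},{a,e},{b,e},{d,e},{a,d,e}} {{a,b},{a,b,d}}
  V36: {{b,d},{a,b,d},{b,c,d}} {{d,e},{a,d,e}}
  V45: {{a},{a,b},{a,c},{a,d},{a,e},{a,b,d},{a,d,e}}
  V46: {{a,d},{a,b,d},{a,d,e}} {{c,d},{b,c,d}}
  V56: {{a,d},{d,e},{a,b,d},{a,d,e}}
  V123: {{a,b},{a,b,d}} {{a,e},{a,d,e}}
  V124: {{a,b},{a,b,d}} {{a,c}} {{a,e},{a,d,e}}
  V125: {{a,b},{a,b,d}} {{a,c}} {{a,e},{a,d,e}}
  V126: {{a,b,d}} {{a,d,e}}
  V134: {{a,b},{a,b,d}} {{a,e},{a,d,e}} {{b,c},{b,c,d}}
  V135: {{e},{a,e},{b,e},{d,e},{a,d,e}} {{a,b},{a,b,d}}
  V136: {{b,d},{a,b,d},{b,c,d}} {{d,e},{a,d,e}}
  V145: {{a,b},{a,b,d}} {{a,c}} {{a,e},{a,d,e}}
  V146: {{c,d},{b,c,d}} {{a,b,d}} {{a,d,e}}
  V156: {{d,e},{a,d,e}} {{a,b,d}}
  V234: {{a,b},{a,b,d}} {{a,e},{a,d,e}}
  V235: {{a,b},{a,b,d}} {{a,e},{a,d,e}}
  V236: {{a,b,d}} {{a,d,e}}
  V245: {{a},{a,b},{a,c},{a,d},{a,e},{a,b,d},{a,d,e}}
  V246: {{a,d},{a,b,d},{a,d,e}}
  V256: {{a,d},{a,b,d},{a,d,e}}
  V345: {{a,b},{a,b,d}} {{a,e},{a,d,e}}
  V346: {{a,b,d}} {{a,d,e}} {{b,c,d}}
  V356: {{d,e},{a,d,e}} {{a,b,d}}
  V456: {{a,d},{a,b,d},{a,d,e}}
  V1234: {{a,b},{a,b,d}} {{a,e},{a,d,e}}
  V1235: {{a,b},{a,b,d}} {{a,e},{a,d,e}}
  V1236: {{a,b,d}} {{a,d,e}}
  V1245: {{a,b},{a,b,d}} {{a,c}} {{a,e},{a,d,e}}
  V1246: {{a,b,d}} {{a,d,e}}
  V1256: {{a,b,d}} {{a,d,e}}
  V1345: {{a,b},{a,b,d}} {{a,e},{a,d,e}}
  V1346: {{a,b,d}} {{a,d,e}} {{b,c,d}}
  V1356: {{d,e},{a,d,e}} {{a,b,d}}
  V1456: {{a,b,d}} {{a,d,e}}
  V2345: {{a,b},{a,b,d}} {{a,e},{a,d,e}}
  V2346: {{a,b,d}} {{a,d,e}}
  V2356: {{a,b,d}} {{a,d,e}}
  V2456: {{a,d},{a,b,d},{a,d,e}}
  V3456: {{a,b,d}} {{a,d,e}}
  V12345: {{a,b},{a,b,d}} {{a,e},{a,d,e}}
  V12346: {{a,b,d}} {{a,d,e}}
  V12356: {{a,b,d}} {{a,d,e}}
  V12456: {{a,b,d}} {{a,d,e}}
  V13456: {{a,b,d}} {{a,d,e}}
  V23456: {{a,b,d}} {{a,d,e}}
  V123456: {{a,b,d}} {{a,d,e}}
C dims 6,28,42,31; δ0: rk 5, SNF 1^5; δ1: rk 21, SNF 1^21; δ2: rk 21, SNF 1^21
Ȟ^0: (6−5)−0=1 ⇒ Z
Ȟ^1: (28−21)−5=2 ⇒ Z^2
Ȟ^2: (42−21)−21=0 ⇒ 0


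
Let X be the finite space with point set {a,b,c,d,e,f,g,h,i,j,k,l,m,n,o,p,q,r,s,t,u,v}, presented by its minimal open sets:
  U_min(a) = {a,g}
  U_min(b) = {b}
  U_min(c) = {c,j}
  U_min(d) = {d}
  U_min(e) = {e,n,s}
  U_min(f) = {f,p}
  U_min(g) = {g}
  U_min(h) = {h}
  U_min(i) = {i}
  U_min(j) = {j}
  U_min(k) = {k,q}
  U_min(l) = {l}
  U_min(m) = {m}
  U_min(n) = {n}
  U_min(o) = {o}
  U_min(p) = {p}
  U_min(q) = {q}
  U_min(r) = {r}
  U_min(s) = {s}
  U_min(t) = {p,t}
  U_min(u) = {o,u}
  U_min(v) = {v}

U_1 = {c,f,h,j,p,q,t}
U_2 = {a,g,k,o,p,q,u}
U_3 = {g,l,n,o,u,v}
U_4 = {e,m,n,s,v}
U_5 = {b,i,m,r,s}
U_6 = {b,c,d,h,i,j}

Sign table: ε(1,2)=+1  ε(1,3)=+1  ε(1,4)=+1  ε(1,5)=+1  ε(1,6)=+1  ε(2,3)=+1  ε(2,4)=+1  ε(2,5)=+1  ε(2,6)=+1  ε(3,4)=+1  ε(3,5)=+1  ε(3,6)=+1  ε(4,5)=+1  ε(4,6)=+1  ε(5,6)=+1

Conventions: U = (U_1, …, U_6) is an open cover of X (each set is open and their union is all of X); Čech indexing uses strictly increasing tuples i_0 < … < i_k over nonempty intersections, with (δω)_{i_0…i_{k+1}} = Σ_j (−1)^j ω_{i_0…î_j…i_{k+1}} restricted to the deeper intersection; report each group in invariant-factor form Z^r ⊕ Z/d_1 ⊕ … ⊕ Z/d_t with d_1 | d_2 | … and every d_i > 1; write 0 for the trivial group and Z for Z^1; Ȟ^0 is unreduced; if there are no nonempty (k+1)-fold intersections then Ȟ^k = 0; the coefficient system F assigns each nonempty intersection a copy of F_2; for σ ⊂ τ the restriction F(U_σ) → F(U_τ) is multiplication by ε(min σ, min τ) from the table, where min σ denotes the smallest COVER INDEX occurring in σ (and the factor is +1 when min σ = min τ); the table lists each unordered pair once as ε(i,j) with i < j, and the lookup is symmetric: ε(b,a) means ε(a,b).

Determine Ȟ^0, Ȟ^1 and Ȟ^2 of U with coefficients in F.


Ȟ^0 = Z/2,  Ȟ^1 = Z/2,  Ȟ^2 = 0

intersection data:
  U12={p,q} U16={c,h,j} U23={g,o,u} U34={n,v} U45={m,s} U56={b,i}
C dims 6,6; δ0: rk_F2 5
Ȟ^0 = (6 − 5) − 0 = 1, so Ȟ^0 ≅ Z/2
Ȟ^1 = (6 − 0) − 5 = 1, so Ȟ^1 ≅ Z/2
Ȟ^2 = (0 − 0) − 0 = 0, so Ȟ^2 ≅ 0


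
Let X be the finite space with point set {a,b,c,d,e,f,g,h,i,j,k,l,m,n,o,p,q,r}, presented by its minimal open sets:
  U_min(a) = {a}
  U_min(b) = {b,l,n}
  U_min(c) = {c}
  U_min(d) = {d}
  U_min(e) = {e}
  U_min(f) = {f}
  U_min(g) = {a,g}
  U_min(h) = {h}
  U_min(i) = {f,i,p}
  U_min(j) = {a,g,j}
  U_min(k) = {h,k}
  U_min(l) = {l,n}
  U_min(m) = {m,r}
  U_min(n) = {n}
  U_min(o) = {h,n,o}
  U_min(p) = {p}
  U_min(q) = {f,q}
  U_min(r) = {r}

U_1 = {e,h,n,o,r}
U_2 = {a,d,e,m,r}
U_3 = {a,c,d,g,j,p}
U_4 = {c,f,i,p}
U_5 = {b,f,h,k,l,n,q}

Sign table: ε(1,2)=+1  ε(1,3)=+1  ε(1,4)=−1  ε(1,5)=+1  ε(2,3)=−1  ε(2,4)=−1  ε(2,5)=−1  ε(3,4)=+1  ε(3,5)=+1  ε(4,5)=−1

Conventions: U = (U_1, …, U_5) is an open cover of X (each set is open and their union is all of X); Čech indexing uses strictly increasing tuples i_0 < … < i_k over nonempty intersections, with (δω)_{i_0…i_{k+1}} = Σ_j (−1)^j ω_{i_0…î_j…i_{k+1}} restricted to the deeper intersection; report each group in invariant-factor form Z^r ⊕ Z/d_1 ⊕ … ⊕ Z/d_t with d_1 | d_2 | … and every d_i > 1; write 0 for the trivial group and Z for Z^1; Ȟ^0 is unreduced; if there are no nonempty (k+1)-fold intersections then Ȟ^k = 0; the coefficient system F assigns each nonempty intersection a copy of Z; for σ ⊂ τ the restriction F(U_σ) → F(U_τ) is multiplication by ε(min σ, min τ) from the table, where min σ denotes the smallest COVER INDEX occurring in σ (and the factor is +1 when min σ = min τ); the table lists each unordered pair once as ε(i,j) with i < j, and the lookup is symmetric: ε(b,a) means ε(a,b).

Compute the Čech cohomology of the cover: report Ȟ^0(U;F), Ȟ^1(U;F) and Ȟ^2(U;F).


Ȟ^0 ≅ Z, Ȟ^1 ≅ Z, Ȟ^2 ≅ 0

nerve of the cover:
  U12={e,r} U15={h,n} U23={a,d} U34={c,p} U45={f}
C dims 5,5; δ0: rk 4, SNF 1^4
Ȟ^0 = (5 − 4) − 0 = 1, so Ȟ^0 ≅ Z
Ȟ^1 = (5 − 0) − 4 = 1, so Ȟ^1 ≅ Z
Ȟ^2 = (0 − 0) − 0 = 0, so Ȟ^2 ≅ 0


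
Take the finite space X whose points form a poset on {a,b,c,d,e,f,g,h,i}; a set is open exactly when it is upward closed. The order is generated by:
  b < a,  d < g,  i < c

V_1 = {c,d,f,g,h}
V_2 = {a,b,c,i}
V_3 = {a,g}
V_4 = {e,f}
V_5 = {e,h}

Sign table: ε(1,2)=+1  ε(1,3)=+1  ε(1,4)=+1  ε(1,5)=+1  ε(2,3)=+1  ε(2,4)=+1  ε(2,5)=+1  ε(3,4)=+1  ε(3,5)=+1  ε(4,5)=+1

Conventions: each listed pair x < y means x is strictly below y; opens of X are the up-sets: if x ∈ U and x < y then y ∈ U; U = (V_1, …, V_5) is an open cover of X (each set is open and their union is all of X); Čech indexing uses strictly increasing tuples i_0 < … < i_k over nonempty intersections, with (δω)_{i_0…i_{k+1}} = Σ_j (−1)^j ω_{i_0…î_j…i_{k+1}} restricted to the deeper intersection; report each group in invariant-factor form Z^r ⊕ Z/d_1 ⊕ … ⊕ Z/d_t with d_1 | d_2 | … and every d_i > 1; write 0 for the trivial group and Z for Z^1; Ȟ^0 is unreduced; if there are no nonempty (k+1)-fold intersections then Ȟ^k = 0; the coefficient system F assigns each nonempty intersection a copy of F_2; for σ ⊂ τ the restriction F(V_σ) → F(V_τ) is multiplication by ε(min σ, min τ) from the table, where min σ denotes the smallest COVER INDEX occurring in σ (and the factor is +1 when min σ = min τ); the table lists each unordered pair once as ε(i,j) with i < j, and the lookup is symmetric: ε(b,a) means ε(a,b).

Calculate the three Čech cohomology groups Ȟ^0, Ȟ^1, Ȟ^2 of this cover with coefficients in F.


Ȟ^0(U;F) ≅ Z/2,  Ȟ^1(U;F) ≅ Z/2 ⊕ Z/2,  Ȟ^2(U;F) ≅ 0

intersection data:
  V12={c} V13={g} V14={f} V15={h} V23={a} V45={e}
C dims 5,6; δ0: rk_F2 4
Ȟ^0 = (5 − 4) − 0 = 1, so Ȟ^0 ≅ Z/2
Ȟ^1 = (6 − 0) − 4 = 2, so Ȟ^1 ≅ Z/2 ⊕ Z/2
Ȟ^2 = (0 − 0) − 0 = 0, so Ȟ^2 ≅ 0


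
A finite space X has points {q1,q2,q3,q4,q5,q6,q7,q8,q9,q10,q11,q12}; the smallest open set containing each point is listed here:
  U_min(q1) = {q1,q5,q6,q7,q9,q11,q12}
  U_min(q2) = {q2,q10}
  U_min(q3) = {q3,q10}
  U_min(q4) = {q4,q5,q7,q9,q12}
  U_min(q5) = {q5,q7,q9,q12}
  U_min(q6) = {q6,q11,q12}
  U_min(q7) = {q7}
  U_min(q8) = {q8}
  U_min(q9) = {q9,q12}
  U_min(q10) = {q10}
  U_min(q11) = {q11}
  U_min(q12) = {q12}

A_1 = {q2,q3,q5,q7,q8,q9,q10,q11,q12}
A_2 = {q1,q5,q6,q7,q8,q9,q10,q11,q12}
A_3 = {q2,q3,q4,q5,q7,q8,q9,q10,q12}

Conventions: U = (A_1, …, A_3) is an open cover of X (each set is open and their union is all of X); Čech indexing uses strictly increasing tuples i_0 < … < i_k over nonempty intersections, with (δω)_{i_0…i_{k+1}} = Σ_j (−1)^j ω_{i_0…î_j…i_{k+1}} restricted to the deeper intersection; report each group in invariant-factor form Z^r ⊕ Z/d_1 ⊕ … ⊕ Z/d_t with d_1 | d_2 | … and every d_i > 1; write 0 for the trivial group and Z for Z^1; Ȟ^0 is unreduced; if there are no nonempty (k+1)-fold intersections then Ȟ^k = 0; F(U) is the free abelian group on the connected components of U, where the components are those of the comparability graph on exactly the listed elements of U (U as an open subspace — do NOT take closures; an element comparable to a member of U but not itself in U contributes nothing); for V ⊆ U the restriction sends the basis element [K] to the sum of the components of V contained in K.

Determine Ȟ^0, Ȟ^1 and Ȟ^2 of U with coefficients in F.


nonempty overlaps:
  A12={q5,q7,q8,q9,q10,q11,q12} A13={q2,q3,q5,q7,q8,q9,q10,q12} A23={q5,q7,q8,q9,q10,q12}
  A123={q5,q7,q8,q9,q10,q12}
components per intersection:
  A1: {q2,q3,q10} {q5,q7,q9,q12} {q8} {q11}
  A2: {q1,q5,q6,q7,q9,q11,q12} {q8} {q10}
  A3: {q2,q3,q10} {q4,q5,q7,q9,q12} {q8}
  A12: {q5,q7,q9,q12} {q8} {q10} {q11}
  A13: {q2,q3,q10} {q5,q7,q9,q12} {q8}
  A23: {q5,q7,q9,q12} {q8} {q10}
  A123: {q5,q7,q9,q12} {q8} {q10}
C dims 10,10,3; δ0: rk 7, SNF 1^7; δ1: rk 3, SNF 1^3
degree 0: 10−7−0 = 3 → Ȟ^0 ≅ Z^3
degree 1: 10−3−7 = 0 → Ȟ^1 ≅ 0
degree 2: 3−0−3 = 0 → Ȟ^2 ≅ 0

Ȟ^0 = Z^3,  Ȟ^1 = 0,  Ȟ^2 = 0


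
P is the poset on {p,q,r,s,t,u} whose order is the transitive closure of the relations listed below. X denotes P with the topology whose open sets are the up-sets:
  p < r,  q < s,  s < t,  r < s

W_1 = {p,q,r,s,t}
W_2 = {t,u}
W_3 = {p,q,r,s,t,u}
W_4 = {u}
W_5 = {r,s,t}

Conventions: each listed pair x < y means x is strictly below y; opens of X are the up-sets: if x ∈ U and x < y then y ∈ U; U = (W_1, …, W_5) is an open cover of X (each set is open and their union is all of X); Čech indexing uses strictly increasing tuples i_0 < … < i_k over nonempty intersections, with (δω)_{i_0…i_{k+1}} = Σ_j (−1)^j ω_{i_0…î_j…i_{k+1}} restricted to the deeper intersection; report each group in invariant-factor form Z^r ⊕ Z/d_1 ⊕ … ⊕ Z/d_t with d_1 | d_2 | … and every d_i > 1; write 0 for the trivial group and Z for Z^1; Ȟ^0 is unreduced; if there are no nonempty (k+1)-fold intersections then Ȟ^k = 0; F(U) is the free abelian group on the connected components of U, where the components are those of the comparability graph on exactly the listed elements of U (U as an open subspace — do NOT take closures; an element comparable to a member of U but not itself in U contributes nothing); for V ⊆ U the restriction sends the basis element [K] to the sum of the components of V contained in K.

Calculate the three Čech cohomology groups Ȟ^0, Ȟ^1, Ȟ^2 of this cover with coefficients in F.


Ȟ^0 ≅ Z^2, Ȟ^1 ≅ 0 and Ȟ^2 ≅ 0

cover nerve:
  W12={t} W13={p,q,r,s,t} W15={r,s,t} W23={t,u} W24={u} W25={t} W34={u} W35={r,s,t}
  W123={t} W125={t} W135={r,s,t} W234={u} W235={t}
  W1235={t}
components per intersection:
  W1: {p,q,r,s,t}
  W2: {t} {u}
  W3: {p,q,r,s,t} {u}
  W4: {u}
  W5: {r,s,t}
  W12: {t}
  W13: {p,q,r,s,t}
  W15: {r,s,t}
  W23: {t} {u}
  W24: {u}
  W25: {t}
  W34: {u}
  W35: {r,s,t}
  W123: {t}
  W125: {t}
  W135: {r,s,t}
  W234: {u}
  W235: {t}
  W1235: {t}
C dims 7,9,5,1; δ0: rk 5, SNF 1^5; δ1: rk 4, SNF 1^4; δ2: rk 1, SNF 1^1
Ȟ^0: (7−5)−0=2 ⇒ Z^2
Ȟ^1: (9−4)−5=0 ⇒ 0
Ȟ^2: (5−1)−4=0 ⇒ 0


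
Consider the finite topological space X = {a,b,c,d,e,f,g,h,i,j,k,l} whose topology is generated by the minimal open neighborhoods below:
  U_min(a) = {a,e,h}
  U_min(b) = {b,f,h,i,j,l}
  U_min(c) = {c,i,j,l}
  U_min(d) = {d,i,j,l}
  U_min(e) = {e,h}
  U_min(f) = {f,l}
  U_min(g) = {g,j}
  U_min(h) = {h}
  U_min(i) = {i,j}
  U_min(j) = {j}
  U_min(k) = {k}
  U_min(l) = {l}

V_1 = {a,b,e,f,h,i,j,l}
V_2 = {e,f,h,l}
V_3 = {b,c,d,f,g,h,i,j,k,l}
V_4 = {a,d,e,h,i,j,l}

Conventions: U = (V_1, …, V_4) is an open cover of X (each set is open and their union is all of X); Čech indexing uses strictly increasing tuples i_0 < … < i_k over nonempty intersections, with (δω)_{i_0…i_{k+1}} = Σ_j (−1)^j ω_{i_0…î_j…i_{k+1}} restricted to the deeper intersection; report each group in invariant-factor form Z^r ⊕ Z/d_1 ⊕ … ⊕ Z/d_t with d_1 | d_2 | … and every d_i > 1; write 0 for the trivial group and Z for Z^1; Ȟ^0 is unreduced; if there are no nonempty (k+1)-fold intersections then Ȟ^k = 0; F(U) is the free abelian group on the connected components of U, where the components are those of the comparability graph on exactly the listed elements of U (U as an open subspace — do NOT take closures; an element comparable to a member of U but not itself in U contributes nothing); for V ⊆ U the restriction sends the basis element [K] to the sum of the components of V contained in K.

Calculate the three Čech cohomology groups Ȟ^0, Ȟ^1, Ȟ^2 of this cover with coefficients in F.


Ȟ^0 ≅ Z^2,  Ȟ^1 ≅ 0,  Ȟ^2 ≅ 0

nerve simplices:
  V12={e,f,h,l} V13={b,f,h,i,j,l} V14={a,e,h,i,j,l} V23={f,h,l} V24={e,h,l} V34={d,h,i,j,l}
  V123={f,h,l} V124={e,h,l} V134={h,i,j,l} V234={h,l}
  V1234={h,l}
components per intersection:
  V1: {a,b,e,f,h,i,j,l}
  V2: {e,h} {f,l}
  V3: {b,c,d,f,g,h,i,j,l} {k}
  V4: {a,e,h} {d,i,j,l}
  V12: {e,h} {f,l}
  V13: {b,f,h,i,j,l}
  V14: {a,e,h} {i,j} {l}
  V23: {f,l} {h}
  V24: {e,h} {l}
  V34: {d,i,j,l} {h}
  V123: {f,l} {h}
  V124: {e,h} {l}
  V134: {h} {i,j} {l}
  V234: {h} {l}
  V1234: {h} {l}
C dims 7,12,9,2; δ0: rk 5, SNF 1^5; δ1: rk 7, SNF 1^7; δ2: rk 2, SNF 1^2
degree 0: 7−5−0 = 2 → Ȟ^0 ≅ Z^2
degree 1: 12−7−5 = 0 → Ȟ^1 ≅ 0
degree 2: 9−2−7 = 0 → Ȟ^2 ≅ 0


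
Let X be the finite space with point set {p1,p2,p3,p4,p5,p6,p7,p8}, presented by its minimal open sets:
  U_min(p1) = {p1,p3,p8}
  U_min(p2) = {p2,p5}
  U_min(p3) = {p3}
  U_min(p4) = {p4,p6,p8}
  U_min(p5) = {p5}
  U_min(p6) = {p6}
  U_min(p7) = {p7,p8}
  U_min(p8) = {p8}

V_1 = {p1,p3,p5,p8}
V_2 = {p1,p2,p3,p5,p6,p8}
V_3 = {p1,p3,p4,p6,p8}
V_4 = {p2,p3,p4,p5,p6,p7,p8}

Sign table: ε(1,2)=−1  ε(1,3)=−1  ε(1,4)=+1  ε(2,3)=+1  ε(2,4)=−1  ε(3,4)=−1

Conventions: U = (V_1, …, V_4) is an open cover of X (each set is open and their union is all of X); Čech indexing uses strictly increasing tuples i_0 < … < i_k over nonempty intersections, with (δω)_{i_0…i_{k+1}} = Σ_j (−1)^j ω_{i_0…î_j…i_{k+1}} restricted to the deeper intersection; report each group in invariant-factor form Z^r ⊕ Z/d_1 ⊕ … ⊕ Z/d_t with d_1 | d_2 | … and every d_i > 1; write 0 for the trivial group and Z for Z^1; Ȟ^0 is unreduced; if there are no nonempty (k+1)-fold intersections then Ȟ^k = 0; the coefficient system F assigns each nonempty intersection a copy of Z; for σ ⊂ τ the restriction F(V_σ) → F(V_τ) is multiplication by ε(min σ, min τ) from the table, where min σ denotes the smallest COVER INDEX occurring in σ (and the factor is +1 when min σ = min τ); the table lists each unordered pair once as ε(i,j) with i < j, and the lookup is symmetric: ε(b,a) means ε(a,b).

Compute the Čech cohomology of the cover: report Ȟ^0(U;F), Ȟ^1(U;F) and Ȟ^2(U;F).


Ȟ^0 = Z; Ȟ^1 = 0; Ȟ^2 = 0

nerve simplices:
  V12={p1,p3,p5,p8} V13={p1,p3,p8} V14={p3,p5,p8} V23={p1,p3,p6,p8} V24={p2,p3,p5,p6,p8} V34={p3,p4,p6,p8}
  V123={p1,p3,p8} V124={p3,p5,p8} V134={p3,p8} V234={p3,p6,p8}
  V1234={p3,p8}
C dims 4,6,4,1; δ0: rk 3, SNF 1^3; δ1: rk 3, SNF 1^3; δ2: rk 1, SNF 1^1
degree 0: 4−3−0 = 1 → Ȟ^0 ≅ Z
degree 1: 6−3−3 = 0 → Ȟ^1 ≅ 0
degree 2: 4−1−3 = 0 → Ȟ^2 ≅ 0


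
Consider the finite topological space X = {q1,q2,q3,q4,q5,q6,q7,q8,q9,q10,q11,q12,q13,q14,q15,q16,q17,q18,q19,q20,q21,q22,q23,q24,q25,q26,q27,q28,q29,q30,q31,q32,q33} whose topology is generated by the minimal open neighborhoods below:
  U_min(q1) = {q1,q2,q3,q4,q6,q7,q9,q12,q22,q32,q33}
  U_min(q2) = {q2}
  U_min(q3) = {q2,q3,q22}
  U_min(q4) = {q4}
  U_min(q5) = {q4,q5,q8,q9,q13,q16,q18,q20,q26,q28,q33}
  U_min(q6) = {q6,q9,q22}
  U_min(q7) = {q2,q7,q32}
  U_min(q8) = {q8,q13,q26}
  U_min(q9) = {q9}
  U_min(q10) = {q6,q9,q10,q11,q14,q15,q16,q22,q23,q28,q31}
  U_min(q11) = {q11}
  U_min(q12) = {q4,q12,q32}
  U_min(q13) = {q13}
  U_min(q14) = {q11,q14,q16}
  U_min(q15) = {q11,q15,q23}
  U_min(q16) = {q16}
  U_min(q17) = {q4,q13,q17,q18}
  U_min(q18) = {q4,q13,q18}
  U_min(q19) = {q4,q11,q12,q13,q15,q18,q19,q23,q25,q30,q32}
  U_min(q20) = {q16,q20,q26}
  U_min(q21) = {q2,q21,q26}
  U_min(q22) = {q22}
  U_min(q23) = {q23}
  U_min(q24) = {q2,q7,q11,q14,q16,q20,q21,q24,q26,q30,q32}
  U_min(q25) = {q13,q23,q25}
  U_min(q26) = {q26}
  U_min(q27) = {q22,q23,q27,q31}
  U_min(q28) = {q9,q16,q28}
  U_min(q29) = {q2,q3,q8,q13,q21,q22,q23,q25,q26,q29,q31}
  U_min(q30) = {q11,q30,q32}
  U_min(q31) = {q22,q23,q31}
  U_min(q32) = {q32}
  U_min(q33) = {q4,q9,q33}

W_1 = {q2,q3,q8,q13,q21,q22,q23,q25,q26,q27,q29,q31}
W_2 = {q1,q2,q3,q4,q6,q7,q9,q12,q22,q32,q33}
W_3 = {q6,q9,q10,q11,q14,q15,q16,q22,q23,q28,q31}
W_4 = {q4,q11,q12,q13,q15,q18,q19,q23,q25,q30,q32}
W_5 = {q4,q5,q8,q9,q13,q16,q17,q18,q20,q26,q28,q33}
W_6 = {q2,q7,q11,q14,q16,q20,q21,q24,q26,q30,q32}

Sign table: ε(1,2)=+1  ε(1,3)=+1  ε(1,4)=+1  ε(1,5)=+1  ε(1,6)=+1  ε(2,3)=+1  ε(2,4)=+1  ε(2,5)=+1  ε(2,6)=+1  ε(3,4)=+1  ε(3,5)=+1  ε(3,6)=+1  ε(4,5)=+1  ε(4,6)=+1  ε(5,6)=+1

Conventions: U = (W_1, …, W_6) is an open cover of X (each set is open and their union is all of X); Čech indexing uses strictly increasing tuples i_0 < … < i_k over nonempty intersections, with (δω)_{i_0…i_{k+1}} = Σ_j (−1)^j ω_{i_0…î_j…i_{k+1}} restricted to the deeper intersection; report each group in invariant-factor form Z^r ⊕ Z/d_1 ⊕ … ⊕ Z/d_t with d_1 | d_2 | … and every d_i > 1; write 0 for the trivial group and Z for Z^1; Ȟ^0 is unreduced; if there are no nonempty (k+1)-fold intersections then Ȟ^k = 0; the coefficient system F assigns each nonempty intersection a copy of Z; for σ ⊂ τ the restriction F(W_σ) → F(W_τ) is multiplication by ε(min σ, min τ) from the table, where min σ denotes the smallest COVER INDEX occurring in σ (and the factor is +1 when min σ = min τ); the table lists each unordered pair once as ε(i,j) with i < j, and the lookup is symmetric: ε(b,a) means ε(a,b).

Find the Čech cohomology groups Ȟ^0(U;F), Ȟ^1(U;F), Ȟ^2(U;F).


intersection data:
  W12={q2,q3,q22} W13={q22,q23,q31} W14={q13,q23,q25} W15={q8,q13,q26} W16={q2,q21,q26} W23={q6,q9,q22} W24={q4,q12,q32} W25={q4,q9,q33} W26={q2,q7,q32} W34={q11,q15,q23} W35={q9,q16,q28} W36={q11,q14,q16} W45={q4,q13,q18} W46={q11,q30,q32} W56={q16,q20,q26}
  W123={q22} W126={q2} W134={q23} W145={q13} W156={q26} W235={q9} W245={q4} W246={q32} W346={q11} W356={q16}
C dims 6,15,10; δ0: rk 5, SNF 1^5; δ1: rk 10, SNF 1^9·2
Ȟ^0 = (6 − 5) − 0 = 1, so Ȟ^0 ≅ Z
Ȟ^1 = (15 − 10) − 5 = 0, so Ȟ^1 ≅ 0
Ȟ^2 = (10 − 0) − 10 = 0 plus torsion [2], so Ȟ^2 ≅ Z/2

Ȟ^0 = Z; Ȟ^1 = 0; Ȟ^2 = Z/2


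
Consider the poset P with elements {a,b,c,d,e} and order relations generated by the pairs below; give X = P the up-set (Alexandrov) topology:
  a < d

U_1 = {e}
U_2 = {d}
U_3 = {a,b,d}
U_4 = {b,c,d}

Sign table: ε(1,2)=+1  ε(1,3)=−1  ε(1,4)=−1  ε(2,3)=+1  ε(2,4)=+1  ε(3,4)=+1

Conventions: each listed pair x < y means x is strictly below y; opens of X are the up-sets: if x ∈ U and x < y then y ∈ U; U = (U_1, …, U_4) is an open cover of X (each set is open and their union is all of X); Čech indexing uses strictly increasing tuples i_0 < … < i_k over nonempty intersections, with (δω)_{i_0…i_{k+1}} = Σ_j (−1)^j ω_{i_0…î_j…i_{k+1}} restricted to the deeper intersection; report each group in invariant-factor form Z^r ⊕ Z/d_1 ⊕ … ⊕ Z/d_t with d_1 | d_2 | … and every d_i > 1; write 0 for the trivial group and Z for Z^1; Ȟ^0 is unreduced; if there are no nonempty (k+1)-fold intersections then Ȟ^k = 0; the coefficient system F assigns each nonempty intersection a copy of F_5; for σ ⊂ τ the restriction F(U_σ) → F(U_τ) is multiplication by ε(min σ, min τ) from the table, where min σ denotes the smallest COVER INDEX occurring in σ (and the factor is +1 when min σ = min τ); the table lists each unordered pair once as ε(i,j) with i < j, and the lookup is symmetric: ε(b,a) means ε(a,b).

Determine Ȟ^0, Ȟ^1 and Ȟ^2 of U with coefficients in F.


Ȟ^0 ≅ Z/5 ⊕ Z/5, Ȟ^1 ≅ 0, Ȟ^2 ≅ 0

nonempty intersections:
  U23={d} U24={d} U34={b,d}
  U234={d}
C dims 4,3,1; δ0: rk_F5 2; δ1: rk_F5 1
Ȟ^0: (4−2)−0=2 ⇒ Z/5 ⊕ Z/5
Ȟ^1: (3−1)−2=0 ⇒ 0
Ȟ^2: (1−0)−1=0 ⇒ 0


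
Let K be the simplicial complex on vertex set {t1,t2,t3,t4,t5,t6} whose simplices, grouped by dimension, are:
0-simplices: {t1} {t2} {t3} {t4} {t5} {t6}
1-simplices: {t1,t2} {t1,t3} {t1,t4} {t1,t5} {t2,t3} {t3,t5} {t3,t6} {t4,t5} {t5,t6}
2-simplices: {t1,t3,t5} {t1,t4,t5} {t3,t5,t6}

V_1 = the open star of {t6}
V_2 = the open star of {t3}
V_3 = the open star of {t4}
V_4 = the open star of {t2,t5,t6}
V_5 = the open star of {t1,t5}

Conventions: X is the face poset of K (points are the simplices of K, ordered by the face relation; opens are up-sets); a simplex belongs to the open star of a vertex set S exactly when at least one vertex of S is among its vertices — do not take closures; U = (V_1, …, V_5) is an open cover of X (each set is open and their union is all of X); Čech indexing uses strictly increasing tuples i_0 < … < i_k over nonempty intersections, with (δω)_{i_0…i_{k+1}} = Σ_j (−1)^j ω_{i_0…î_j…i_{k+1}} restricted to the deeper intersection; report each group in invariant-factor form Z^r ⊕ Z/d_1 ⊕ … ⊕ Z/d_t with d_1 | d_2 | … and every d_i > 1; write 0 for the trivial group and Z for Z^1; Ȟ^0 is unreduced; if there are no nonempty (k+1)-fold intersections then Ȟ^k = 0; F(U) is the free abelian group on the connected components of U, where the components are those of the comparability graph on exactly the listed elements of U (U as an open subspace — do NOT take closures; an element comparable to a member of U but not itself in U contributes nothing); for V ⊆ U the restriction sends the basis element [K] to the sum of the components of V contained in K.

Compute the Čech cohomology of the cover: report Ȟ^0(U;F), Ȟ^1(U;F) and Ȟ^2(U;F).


cover nerve:
  V1={{t6},{t3,t6},{t5,t6},{t3,t5,t6}} V2={{t3},{t1,t3},{t2,t3},{t3,t5},{t3,t6},{t1,t3,t5},{t3,t5,t6}} V3={{t4},{t1,t4},{t4,t5},{t1,t4,t5}} V4={{t2},{t5},{t6},{t1,t2},{t1,t5},{t2,t3},{t3,t5},{t3,t6},{t4,t5},{t5,t6},{t1,t3,t5},{t1,t4,t5},{t3,t5,t6}} V5={{t1},{t5},{t1,t2},{t1,t3},{t1,t4},{t1,t5},{t3,t5},{t4,t5},{t5,t6},{t1,t3,t5},{t1,t4,t5},{t3,t5,t6}}
  V12={{t3,t6},{t3,t5,t6}} V14={{t6},{t3,t6},{t5,t6},{t3,t5,t6}} V15={{t5,t6},{t3,t5,t6}} V24={{t2,t3},{t3,t5},{t3,t6},{t1,t3,t5},{t3,t5,t6}} V25={{t1,t3},{t3,t5},{t1,t3,t5},{t3,t5,t6}} V34={{t4,t5},{t1,t4,t5}} V35={{t1,t4},{t4,t5},{t1,t4,t5}} V45={{t5},{t1,t2},{t1,t5},{t3,t5},{t4,t5},{t5,t6},{t1,t3,t5},{t1,t4,t5},{t3,t5,t6}}
  V124={{t3,t6},{t3,t5,t6}} V125={{t3,t5,t6}} V145={{t5,t6},{t3,t5,t6}} V245={{t3,t5},{t1,t3,t5},{t3,t5,t6}} V345={{t4,t5},{t1,t4,t5}}
  V1245={{t3,t5,t6}}
components per intersection:
  V1: {{t6},{t3,t6},{t5,t6},{t3,t5,t6}}
  V2: {{t3},{t1,t3},{t2,t3},{t3,t5},{t3,t6},{t1,t3,t5},{t3,t5,t6}}
  V3: {{t4},{t1,t4},{t4,t5},{t1,t4,t5}}
  V4: {{t2},{t1,t2},{t2,t3}} {{t5},{t6},{t1,t5},{t3,t5},{t3,t6},{t4,t5},{t5,t6},{t1,t3,t5},{t1,t4,t5},{t3,t5,t6}}
  V5: {{t1},{t5},{t1,t2},{t1,t3},{t1,t4},{t1,t5},{t3,t5},{t4,t5},{t5,t6},{t1,t3,t5},{t1,t4,t5},{t3,t5,t6}}
  V12: {{t3,t6},{t3,t5,t6}}
  V14: {{t6},{t3,t6},{t5,t6},{t3,t5,t6}}
  V15: {{t5,t6},{t3,t5,t6}}
  V24: {{t2,t3}} {{t3,t5},{t3,t6},{t1,t3,t5},{t3,t5,t6}}
  V25: {{t1,t3},{t3,t5},{t1,t3,t5},{t3,t5,t6}}
  V34: {{t4,t5},{t1,t4,t5}}
  V35: {{t1,t4},{t4,t5},{t1,t4,t5}}
  V45: {{t5},{t1,t5},{t3,t5},{t4,t5},{t5,t6},{t1,t3,t5},{t1,t4,t5},{t3,t5,t6}} {{t1,t2}}
  V124: {{t3,t6},{t3,t5,t6}}
  V125: {{t3,t5,t6}}
  V145: {{t5,t6},{t3,t5,t6}}
  V245: {{t3,t5},{t1,t3,t5},{t3,t5,t6}}
  V345: {{t4,t5},{t1,t4,t5}}
  V1245: {{t3,t5,t6}}
C dims 6,10,5,1; δ0: rk 5, SNF 1^5; δ1: rk 4, SNF 1^4; δ2: rk 1, SNF 1^1
Ȟ^0: (6−5)−0=1 ⇒ Z
Ȟ^1: (10−4)−5=1 ⇒ Z
Ȟ^2: (5−1)−4=0 ⇒ 0

Ȟ^0 ≅ Z; Ȟ^1 ≅ Z; Ȟ^2 ≅ 0


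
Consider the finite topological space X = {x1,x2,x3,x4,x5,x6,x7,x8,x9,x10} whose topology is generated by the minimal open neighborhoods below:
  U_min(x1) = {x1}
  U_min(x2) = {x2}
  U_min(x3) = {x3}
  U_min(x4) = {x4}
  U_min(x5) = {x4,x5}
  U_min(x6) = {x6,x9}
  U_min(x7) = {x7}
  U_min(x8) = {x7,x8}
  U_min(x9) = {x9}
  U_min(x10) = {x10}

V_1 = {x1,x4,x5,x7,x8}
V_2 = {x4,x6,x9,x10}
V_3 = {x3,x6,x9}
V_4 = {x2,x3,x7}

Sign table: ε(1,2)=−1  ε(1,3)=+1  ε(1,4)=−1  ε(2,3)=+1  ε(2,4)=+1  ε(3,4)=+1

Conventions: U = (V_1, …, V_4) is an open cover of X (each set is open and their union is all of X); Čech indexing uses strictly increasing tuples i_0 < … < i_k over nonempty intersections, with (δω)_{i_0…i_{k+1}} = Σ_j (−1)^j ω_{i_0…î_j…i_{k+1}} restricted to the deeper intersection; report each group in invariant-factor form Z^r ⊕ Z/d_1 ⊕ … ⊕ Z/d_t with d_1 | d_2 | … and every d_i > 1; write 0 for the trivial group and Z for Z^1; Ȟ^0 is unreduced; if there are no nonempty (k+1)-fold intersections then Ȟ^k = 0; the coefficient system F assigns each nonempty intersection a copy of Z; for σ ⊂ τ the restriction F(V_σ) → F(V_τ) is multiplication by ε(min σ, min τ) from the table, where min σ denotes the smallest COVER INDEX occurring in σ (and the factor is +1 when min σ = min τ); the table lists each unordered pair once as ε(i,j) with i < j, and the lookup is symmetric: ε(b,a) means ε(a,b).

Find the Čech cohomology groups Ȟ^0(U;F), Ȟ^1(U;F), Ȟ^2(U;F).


cover nerve:
  V12={x4} V14={x7} V23={x6,x9} V34={x3}
C dims 4,4; δ0: rk 3, SNF 1^3
Ȟ^0: (4−3)−0=1 ⇒ Z
Ȟ^1: (4−0)−3=1 ⇒ Z
Ȟ^2: (0−0)−0=0 ⇒ 0

Ȟ^0 = Z; Ȟ^1 = Z; Ȟ^2 = 0


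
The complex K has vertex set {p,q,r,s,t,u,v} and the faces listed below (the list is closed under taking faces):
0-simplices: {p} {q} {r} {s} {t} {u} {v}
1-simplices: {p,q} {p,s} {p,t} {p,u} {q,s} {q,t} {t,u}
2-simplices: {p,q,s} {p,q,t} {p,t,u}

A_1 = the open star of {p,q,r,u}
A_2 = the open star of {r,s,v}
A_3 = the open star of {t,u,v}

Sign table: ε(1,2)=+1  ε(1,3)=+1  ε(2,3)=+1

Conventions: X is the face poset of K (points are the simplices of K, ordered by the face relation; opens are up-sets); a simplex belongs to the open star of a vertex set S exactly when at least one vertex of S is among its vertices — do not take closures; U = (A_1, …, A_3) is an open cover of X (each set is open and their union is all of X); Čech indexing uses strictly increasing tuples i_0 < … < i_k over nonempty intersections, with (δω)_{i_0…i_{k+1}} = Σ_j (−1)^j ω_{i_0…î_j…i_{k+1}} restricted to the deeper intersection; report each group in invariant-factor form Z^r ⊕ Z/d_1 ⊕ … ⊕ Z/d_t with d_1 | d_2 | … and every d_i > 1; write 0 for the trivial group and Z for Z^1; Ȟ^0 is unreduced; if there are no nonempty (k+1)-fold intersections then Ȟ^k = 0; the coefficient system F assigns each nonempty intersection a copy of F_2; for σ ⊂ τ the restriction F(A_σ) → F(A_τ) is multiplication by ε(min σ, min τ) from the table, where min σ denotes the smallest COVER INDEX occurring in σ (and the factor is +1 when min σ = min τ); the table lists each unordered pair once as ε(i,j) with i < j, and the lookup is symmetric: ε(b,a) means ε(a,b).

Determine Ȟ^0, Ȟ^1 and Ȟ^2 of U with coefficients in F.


Ȟ^0 ≅ Z/2; Ȟ^1 ≅ Z/2; Ȟ^2 ≅ 0

nerve simplices:
  A1={{p},{q},{r},{u},{p,q},{p,s},{p,t},{p,u},{q,s},{q,t},{t,u},{p,q,s},{p,q,t},{p,t,u}} A2={{r},{s},{v},{p,s},{q,s},{p,q,s}} A3={{t},{u},{v},{p,t},{p,u},{q,t},{t,u},{p,q,t},{p,t,u}}
  A12={{r},{p,s},{q,s},{p,q,s}} A13={{u},{p,t},{p,u},{q,t},{t,u},{p,q,t},{p,t,u}} A23={{v}}
C dims 3,3; δ0: rk_F2 2
degree 0: 3−2−0 = 1 → Ȟ^0 ≅ Z/2
degree 1: 3−0−2 = 1 → Ȟ^1 ≅ Z/2
degree 2: 0−0−0 = 0 → Ȟ^2 ≅ 0


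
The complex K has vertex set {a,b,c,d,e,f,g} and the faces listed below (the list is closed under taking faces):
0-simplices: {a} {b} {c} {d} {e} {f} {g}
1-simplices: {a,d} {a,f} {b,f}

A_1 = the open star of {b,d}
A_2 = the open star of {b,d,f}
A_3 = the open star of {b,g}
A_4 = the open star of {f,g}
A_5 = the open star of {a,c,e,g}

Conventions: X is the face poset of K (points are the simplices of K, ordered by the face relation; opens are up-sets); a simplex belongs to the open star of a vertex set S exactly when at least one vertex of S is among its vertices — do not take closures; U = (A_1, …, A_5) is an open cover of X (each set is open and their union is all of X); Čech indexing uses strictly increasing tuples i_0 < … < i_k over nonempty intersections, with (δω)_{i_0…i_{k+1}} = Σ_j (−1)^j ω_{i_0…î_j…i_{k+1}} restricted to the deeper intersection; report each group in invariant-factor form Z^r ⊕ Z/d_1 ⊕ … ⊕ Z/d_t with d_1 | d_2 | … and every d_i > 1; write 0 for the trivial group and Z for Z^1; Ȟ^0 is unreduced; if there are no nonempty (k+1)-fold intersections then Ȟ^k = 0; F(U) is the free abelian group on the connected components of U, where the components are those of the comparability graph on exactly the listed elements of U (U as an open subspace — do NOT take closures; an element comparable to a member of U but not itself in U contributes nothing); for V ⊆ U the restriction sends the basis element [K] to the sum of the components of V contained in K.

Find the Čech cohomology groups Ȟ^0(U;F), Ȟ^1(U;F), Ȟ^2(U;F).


Ȟ^0 ≅ Z^4; Ȟ^1 ≅ 0; Ȟ^2 ≅ 0

nerve simplices:
  A1={{b},{d},{a,d},{b,f}} A2={{b},{d},{f},{a,d},{a,f},{b,f}} A3={{b},{g},{b,f}} A4={{f},{g},{a,f},{b,f}} A5={{a},{c},{e},{g},{a,d},{a,f}}
  A12={{b},{d},{a,d},{b,f}} A13={{b},{b,f}} A14={{b,f}} A15={{a,d}} A23={{b},{b,f}} A24={{f},{a,f},{b,f}} A25={{a,d},{a,f}} A34={{g},{b,f}} A35={{g}} A45={{g},{a,f}}
  A123={{b},{b,f}} A124={{b,f}} A125={{a,d}} A134={{b,f}} A234={{b,f}} A245={{a,f}} A345={{g}}
  A1234={{b,f}}
components per intersection:
  A1: {{b},{b,f}} {{d},{a,d}}
  A2: {{b},{f},{a,f},{b,f}} {{d},{a,d}}
  A3: {{b},{b,f}} {{g}}
  A4: {{f},{a,f},{b,f}} {{g}}
  A5: {{a},{a,d},{a,f}} {{c}} {{e}} {{g}}
  A12: {{b},{b,f}} {{d},{a,d}}
  A13: {{b},{b,f}}
  A14: {{b,f}}
  A15: {{a,d}}
  A23: {{b},{b,f}}
  A24: {{f},{a,f},{b,f}}
  A25: {{a,d}} {{a,f}}
  A34: {{g}} {{b,f}}
  A35: {{g}}
  A45: {{g}} {{a,f}}
  A123: {{b},{b,f}}
  A124: {{b,f}}
  A125: {{a,d}}
  A134: {{b,f}}
  A234: {{b,f}}
  A245: {{a,f}}
  A345: {{g}}
  A1234: {{b,f}}
C dims 12,14,7,1; δ0: rk 8, SNF 1^8; δ1: rk 6, SNF 1^6; δ2: rk 1, SNF 1^1
degree 0: 12−8−0 = 4 → Ȟ^0 ≅ Z^4
degree 1: 14−6−8 = 0 → Ȟ^1 ≅ 0
degree 2: 7−1−6 = 0 → Ȟ^2 ≅ 0


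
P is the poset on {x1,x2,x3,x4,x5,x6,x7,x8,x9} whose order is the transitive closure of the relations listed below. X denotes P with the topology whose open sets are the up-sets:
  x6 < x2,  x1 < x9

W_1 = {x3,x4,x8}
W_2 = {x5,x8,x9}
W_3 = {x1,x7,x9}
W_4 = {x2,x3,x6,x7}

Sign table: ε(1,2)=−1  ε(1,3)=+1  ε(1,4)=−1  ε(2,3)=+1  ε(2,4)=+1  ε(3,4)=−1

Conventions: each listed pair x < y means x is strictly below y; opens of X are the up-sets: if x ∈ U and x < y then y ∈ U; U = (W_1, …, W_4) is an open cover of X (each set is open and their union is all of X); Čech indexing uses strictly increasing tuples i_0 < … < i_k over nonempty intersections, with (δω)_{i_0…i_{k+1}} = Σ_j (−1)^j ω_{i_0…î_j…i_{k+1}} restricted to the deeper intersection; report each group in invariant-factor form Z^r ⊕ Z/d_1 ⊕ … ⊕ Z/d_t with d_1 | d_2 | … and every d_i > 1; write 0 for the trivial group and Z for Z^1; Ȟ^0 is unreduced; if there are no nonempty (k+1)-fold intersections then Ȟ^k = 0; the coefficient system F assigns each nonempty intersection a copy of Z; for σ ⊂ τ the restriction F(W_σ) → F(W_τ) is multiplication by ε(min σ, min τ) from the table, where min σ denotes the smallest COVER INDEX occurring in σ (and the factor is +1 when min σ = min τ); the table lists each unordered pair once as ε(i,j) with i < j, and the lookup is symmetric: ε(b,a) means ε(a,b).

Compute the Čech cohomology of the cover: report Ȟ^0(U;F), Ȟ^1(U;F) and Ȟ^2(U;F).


nerve simplices:
  W12={x8} W14={x3} W23={x9} W34={x7}
C dims 4,4; δ0: rk 4, SNF 1^3·2
degree 0: 4−4−0 = 0 → Ȟ^0 ≅ 0
degree 1: 4−0−4 = 0 plus torsion [2] → Ȟ^1 ≅ Z/2
degree 2: 0−0−0 = 0 → Ȟ^2 ≅ 0

Ȟ^0 ≅ 0; Ȟ^1 ≅ Z/2; Ȟ^2 ≅ 0


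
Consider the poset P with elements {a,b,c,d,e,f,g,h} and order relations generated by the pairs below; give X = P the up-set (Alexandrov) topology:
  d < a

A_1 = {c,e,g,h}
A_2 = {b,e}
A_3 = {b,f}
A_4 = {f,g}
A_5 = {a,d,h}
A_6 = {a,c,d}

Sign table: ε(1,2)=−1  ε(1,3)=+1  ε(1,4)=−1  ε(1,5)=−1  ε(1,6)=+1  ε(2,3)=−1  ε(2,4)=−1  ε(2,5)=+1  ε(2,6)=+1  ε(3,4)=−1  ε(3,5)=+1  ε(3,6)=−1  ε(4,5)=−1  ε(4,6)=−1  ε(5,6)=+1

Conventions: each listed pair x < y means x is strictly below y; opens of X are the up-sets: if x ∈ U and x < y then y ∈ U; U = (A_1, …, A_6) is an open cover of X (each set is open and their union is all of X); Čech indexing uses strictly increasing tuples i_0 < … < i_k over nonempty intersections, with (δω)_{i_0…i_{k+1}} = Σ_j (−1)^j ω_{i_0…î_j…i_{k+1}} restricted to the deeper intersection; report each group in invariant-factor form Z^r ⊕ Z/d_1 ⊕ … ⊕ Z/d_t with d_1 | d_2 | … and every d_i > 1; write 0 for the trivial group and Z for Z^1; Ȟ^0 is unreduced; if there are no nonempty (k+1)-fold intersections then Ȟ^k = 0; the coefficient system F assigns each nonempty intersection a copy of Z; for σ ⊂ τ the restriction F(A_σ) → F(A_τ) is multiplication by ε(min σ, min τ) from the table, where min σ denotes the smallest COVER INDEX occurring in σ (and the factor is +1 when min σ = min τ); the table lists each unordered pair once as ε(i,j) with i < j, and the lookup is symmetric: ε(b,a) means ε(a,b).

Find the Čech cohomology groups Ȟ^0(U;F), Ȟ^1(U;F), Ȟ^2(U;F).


Ȟ^0 ≅ 0,  Ȟ^1 ≅ Z ⊕ Z/2,  Ȟ^2 ≅ 0

intersection data:
  A12={e} A14={g} A15={h} A16={c} A23={b} A34={f} A56={a,d}
C dims 6,7; δ0: rk 6, SNF 1^5·2
Ȟ^0 = (6 − 6) − 0 = 0, so Ȟ^0 ≅ 0
Ȟ^1 = (7 − 0) − 6 = 1 plus torsion [2], so Ȟ^1 ≅ Z ⊕ Z/2
Ȟ^2 = (0 − 0) − 0 = 0, so Ȟ^2 ≅ 0
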